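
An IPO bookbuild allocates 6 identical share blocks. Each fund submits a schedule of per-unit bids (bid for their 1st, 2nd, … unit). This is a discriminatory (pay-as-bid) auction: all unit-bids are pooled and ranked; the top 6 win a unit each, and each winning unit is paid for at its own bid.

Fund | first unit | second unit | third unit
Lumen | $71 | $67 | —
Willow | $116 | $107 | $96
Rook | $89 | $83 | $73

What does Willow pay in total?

Merging the schedules and taking the best 6: 116 (Willow-1), 107 (Willow-2), 96 (Willow-3), 89 (Rook-1), 83 (Rook-2), 73 (Rook-3)
Next rejected bid: $71 (not a price — pay-as-bid).
Willow's winning unit-bids: 116 + 107 + 96 = $319.

Willow pays $319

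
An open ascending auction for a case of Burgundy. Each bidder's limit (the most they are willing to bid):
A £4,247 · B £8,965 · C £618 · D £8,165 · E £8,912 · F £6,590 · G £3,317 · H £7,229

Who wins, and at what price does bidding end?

B wins at £8,912

Sorting limits: 8,965 (B) > 8,912 (E) > 8,165 (D) > 7,229 (H) > 6,590 (F) > 4,247 (A) > …
Bidding ends when E exits at £8,912; B takes it.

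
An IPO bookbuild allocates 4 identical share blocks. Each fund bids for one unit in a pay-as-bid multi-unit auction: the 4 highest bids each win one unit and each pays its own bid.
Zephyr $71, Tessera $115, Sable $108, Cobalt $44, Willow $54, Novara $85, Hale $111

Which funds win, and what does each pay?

Ordering the bids: 115 (Tessera), 111 (Hale), 108 (Sable), 85 (Novara), 71 (Zephyr), 54 (Willow), …
Winners (4 units): Tessera, Hale, Sable, Novara.
Each winner pays its own bid: Tessera $115, Hale $111, Sable $108, Novara $85.

Tessera $115, Hale $111, Sable $108, Novara $85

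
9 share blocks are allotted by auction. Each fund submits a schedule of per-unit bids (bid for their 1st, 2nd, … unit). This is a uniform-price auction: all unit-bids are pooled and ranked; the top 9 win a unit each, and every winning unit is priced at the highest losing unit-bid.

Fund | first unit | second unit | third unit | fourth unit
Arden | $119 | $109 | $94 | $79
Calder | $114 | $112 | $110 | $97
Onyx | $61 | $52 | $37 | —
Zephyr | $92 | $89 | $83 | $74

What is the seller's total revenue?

Total revenue: $747

Merging the schedules and taking the best 9: 119 (Arden-1), 114 (Calder-1), 112 (Calder-2), 110 (Calder-3), 109 (Arden-2), 97 (Calder-4), 94 (Arden-3), 92 (Zephyr-1), 89 (Zephyr-2)
First bid not allocated: $83.
Allocation: Arden 3, Calder 4, Zephyr 2. Every unit priced at $83.
Revenue = 9 × 83 = $747.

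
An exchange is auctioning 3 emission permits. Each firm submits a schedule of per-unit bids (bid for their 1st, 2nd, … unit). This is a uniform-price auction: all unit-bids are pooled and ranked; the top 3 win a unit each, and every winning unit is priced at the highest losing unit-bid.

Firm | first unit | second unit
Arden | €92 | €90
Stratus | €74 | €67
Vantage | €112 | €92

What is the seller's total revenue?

Total revenue: €270

Merging the schedules and taking the best 3: 112 (Vantage-1), 92 (Arden-1), 92 (Vantage-2)
First bid not allocated: €90.
Allocation: Arden 1, Vantage 2. Every unit priced at €90.
Revenue = 3 × 90 = €270.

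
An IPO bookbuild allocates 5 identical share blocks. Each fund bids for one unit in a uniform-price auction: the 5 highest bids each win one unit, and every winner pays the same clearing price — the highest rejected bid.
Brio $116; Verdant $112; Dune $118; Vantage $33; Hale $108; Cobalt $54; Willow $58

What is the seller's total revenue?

Sorting: 118 (Dune), 116 (Brio), 112 (Verdant), 108 (Hale), 58 (Willow), 54 (Cobalt), 33 (Vantage)
Top 5: Dune, Brio, Verdant, Hale, Willow.
Highest unsuccessful bid: $54 → clearing price.
Total revenue = 5 × $54 = $270.

Total revenue: $270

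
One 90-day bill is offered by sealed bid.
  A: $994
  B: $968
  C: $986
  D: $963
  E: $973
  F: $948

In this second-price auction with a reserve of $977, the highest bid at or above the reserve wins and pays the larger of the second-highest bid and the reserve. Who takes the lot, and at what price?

Bids in order: 994 (A) > 986 (C) > 973 (E) > 968 (B) > 963 (D) > 948 (F)
Highest eligible bid: A at $994.
max(second-highest $986, reserve $977) = $986; the reserve does not bind.

A pays $986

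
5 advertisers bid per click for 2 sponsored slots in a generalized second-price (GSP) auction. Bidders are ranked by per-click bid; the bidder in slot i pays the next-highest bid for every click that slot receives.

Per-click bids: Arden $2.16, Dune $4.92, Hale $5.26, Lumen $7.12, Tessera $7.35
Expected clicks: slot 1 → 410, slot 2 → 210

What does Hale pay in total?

Hale pays $0.00

Per-click bids in order: $7.35 (Tessera) > $7.12 (Lumen) > $5.26 (Hale) > …
Hale ranks below slot 2 → no slot, pays nothing.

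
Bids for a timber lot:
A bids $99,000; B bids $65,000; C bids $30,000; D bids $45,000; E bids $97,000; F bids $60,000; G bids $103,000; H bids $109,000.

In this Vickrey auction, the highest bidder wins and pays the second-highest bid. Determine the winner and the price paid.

Bids ranked: 109,000 (H) > 103,000 (G) > 99,000 (A) > 97,000 (E) > 65,000 (B) > 60,000 (F) > …
H wins with the highest bid; price is set by the runner-up at $103,000.

H pays $103,000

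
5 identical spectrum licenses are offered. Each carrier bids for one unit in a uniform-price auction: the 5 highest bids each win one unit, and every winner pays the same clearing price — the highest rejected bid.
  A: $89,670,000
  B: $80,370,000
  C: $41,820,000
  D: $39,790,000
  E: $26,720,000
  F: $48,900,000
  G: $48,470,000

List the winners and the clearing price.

A, B, F, G, C; each pays $39,790,000

Bids ranked high→low: 89,670,000 (A), 80,370,000 (B), 48,900,000 (F), 48,470,000 (G), 41,820,000 (C), 39,790,000 (D), 26,720,000 (E)
Winners (5 units): A, B, F, G, C.
Highest unsuccessful bid: $39,790,000 → clearing price.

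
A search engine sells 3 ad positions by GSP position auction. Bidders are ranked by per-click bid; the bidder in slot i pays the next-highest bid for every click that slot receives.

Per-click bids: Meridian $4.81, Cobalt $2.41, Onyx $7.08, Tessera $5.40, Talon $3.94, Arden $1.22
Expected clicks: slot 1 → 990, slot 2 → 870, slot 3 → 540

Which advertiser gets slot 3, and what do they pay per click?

Meridian; $3.94 per click

Sorting advertisers: $7.08 (Onyx) > $5.40 (Tessera) > $4.81 (Meridian) > $3.94 (Talon) > …
Slot 3 goes to the third-ranked bidder, Meridian, who pays the next bid down: $3.94/click.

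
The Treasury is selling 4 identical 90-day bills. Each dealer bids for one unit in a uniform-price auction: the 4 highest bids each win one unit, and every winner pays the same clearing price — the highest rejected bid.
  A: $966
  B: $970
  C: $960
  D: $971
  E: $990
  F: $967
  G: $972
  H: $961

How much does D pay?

D pays $967

Bids ranked high→low: 990 (E), 972 (G), 971 (D), 970 (B), 967 (F), 966 (A), …
Winners (4 units): E, G, D, B.
First losing bid is F's $967, which sets the uniform price.
D wins → pays $967.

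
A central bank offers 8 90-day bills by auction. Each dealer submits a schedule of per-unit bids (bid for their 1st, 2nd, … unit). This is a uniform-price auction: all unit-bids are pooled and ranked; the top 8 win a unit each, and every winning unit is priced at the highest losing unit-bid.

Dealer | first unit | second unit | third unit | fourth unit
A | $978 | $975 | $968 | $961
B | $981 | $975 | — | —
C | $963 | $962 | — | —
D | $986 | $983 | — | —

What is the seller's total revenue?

Merging the schedules and taking the best 8: 986 (D-1), 983 (D-2), 981 (B-1), 978 (A-1), 975 (A-2), 975 (B-2), 968 (A-3), 963 (C-1)
First bid not allocated: $962.
Allocation: A 3, B 2, C 1, D 2. Every unit priced at $962.
Revenue = 8 × 962 = $7,696.

Total revenue: $7,696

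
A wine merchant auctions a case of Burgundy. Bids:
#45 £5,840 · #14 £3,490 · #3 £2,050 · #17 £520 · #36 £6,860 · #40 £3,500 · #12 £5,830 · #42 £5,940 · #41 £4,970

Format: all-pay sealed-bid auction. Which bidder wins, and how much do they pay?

All-pay sealed-bid auction: the highest bidder wins the item, but every bidder pays their own bid.
Bids ranked: 6,860 (#36) > 5,940 (#42) > 5,840 (#45) > 5,830 (#12) > 4,970 (#41) > 3,500 (#40) > …
#36 is highest and takes the item; every bidder forfeits their bid.

#36 pays £6,860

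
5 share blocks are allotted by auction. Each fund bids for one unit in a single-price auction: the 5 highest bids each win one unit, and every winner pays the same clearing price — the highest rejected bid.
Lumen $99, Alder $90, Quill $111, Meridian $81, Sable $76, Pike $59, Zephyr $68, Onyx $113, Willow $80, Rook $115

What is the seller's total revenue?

Total revenue: $405

Sorting: 115 (Rook), 113 (Onyx), 111 (Quill), 99 (Lumen), 90 (Alder), 81 (Meridian), 80 (Willow), …
The 5 highest are Rook, Onyx, Quill, Lumen, Alder.
Clearing price = highest rejected bid = $81.
Total revenue = 5 × $81 = $405.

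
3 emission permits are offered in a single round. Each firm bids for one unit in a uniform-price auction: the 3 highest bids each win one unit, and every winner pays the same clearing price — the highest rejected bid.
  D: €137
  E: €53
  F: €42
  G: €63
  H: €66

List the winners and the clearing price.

Ordering the bids: 137 (D), 66 (H), 63 (G), 53 (E), 42 (F)
Top 3: D, H, G.
First losing bid is E's €53, which sets the uniform price.

D, H, G; each pays €53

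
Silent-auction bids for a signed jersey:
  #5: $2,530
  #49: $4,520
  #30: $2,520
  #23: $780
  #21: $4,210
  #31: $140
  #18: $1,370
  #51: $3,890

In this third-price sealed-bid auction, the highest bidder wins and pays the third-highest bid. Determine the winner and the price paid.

Bids ranked: 4,520 (#49) > 4,210 (#21) > 3,890 (#51) > 2,530 (#5) > 2,520 (#30) > 1,370 (#18) > …
#49 is highest; pays the third-highest bid, $3,890.

#49 pays $3,890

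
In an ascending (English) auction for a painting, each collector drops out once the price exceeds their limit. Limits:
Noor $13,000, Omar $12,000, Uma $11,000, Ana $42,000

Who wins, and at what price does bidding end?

Ana wins at $13,000

Sorting limits: 42,000 (Ana) > 13,000 (Noor) > 12,000 (Omar) > 11,000 (Uma)
Noor is the last rival to drop out, at $13,000; Ana remains and wins at that price.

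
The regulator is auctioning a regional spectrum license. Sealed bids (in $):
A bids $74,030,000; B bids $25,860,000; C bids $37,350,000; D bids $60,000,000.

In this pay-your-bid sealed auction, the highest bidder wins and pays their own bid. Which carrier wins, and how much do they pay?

A pays $74,030,000

Bids in order: 74,030,000 (A) > 60,000,000 (D) > 37,350,000 (C) > 25,860,000 (B)
A has the highest bid and pays exactly that: $74,030,000.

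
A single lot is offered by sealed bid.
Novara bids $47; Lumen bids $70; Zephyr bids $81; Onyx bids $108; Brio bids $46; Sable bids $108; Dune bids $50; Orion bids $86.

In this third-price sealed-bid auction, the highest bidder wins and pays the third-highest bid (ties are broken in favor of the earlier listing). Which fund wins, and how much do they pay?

Third-price sealed-bid auction: the highest bidder wins and pays the third-highest bid.
Bids in order: 108 (Onyx) > 108 (Sable) > 86 (Orion) > 81 (Zephyr) > 70 (Lumen) > 50 (Dune) > …
Onyx and Sable tie at $108; tie-break gives it to Onyx.
Onyx wins; payment is bid #3 in the ranking = $86.

Onyx pays $86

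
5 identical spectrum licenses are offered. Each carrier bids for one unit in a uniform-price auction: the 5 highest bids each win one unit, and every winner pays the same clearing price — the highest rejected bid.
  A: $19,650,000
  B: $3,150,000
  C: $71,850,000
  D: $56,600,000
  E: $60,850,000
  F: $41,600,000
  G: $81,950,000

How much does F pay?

Bids ranked high→low: 81,950,000 (G), 71,850,000 (C), 60,850,000 (E), 56,600,000 (D), 41,600,000 (F), 19,650,000 (A), 3,150,000 (B)
The 5 highest are G, C, E, D, F.
Clearing price = highest rejected bid = $19,650,000.
F wins → pays $19,650,000.

F pays $19,650,000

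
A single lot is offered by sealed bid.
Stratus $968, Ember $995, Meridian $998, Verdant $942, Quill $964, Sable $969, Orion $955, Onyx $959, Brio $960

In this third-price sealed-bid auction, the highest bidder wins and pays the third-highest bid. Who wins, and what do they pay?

Bids in order: 998 (Meridian) > 995 (Ember) > 969 (Sable) > 968 (Stratus) > 964 (Quill) > 960 (Brio) > …
Meridian wins; payment is bid #3 in the ranking = $969.

Meridian pays $969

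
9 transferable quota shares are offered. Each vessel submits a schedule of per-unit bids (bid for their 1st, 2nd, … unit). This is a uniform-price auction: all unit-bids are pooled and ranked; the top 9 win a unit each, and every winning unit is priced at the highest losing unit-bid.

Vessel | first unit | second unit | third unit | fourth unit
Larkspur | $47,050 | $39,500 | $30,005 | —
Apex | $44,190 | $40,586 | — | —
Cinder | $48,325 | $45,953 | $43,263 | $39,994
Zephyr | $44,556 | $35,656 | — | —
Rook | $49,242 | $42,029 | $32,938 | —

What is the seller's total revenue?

Pooled unit-bids ranked (top 9): 49,242 (Rook-1), 48,325 (Cinder-1), 47,050 (Larkspur-1), 45,953 (Cinder-2), 44,556 (Zephyr-1), 44,190 (Apex-1), 43,263 (Cinder-3), 42,029 (Rook-2), 40,586 (Apex-2)
The (k+1)-th unit-bid is $39,994.
Allocation: Apex 2, Cinder 3, Larkspur 1, Rook 2, Zephyr 1. Every unit priced at $39,994.
Revenue = 9 × 39,994 = $359,946.

Total revenue: $359,946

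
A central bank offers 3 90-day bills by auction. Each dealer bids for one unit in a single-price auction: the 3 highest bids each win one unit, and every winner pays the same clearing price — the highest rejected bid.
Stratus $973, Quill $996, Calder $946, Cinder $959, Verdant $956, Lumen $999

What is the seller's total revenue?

Bids ranked high→low: 999 (Lumen), 996 (Quill), 973 (Stratus), 959 (Cinder), 956 (Verdant), …
Top 3: Lumen, Quill, Stratus.
First losing bid is Cinder's $959, which sets the uniform price.
Total revenue = 3 × $959 = $2,877.

Total revenue: $2,877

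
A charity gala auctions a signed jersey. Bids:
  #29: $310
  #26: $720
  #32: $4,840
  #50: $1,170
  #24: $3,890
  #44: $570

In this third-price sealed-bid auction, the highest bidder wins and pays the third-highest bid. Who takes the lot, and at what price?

Rule: the highest bidder wins and pays the third-highest bid.
Sorting bids: 4,840 (#32) > 3,890 (#24) > 1,170 (#50) > 720 (#26) > 570 (#44) > 310 (#29)
#32 is highest; pays the third-highest bid, $1,170.

#32 pays $1,170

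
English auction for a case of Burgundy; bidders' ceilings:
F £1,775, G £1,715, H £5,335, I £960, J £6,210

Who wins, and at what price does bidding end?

J wins at £5,335

Rule: the price rises until one bidder remains; the winner pays the price at which the last rival dropped out.
Limits in order: 6,210 (J) > 5,335 (H) > 1,775 (F) > 1,715 (G) > 960 (I)
H is the last rival to drop out, at £5,335; J remains and wins at that price.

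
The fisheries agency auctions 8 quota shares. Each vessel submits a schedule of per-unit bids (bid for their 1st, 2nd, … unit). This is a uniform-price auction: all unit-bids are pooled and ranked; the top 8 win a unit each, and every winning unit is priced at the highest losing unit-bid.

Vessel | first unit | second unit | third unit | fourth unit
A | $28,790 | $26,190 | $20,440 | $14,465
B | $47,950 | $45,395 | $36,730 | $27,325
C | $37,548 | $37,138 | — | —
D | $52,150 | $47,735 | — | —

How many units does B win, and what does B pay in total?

B: 3 units, pays $81,975

Merging the schedules and taking the best 8: 52,150 (D-1), 47,950 (B-1), 47,735 (D-2), 45,395 (B-2), 37,548 (C-1), 37,138 (C-2), 36,730 (B-3), 28,790 (A-1)
First bid not allocated: $27,325.
B wins 3 unit(s) at $27,325 each.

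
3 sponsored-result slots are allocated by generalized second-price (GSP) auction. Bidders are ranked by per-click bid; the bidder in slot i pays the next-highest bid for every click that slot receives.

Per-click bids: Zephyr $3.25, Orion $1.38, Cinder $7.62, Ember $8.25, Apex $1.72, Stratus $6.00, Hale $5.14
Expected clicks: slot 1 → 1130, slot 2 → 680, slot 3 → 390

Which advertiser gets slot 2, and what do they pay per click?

Cinder; $6.00 per click

Sorting advertisers: $8.25 (Ember) > $7.62 (Cinder) > $6.00 (Stratus) > $5.14 (Hale) > …
Slot 2 goes to the second-ranked bidder, Cinder, who pays the next bid down: $6.00/click.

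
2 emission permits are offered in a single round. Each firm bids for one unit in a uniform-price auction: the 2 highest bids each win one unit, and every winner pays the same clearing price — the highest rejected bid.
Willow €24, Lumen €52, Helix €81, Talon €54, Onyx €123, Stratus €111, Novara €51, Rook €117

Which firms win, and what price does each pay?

Onyx, Rook; each pays €111

Ordering the bids: 123 (Onyx), 117 (Rook), 111 (Stratus), 81 (Helix), …
Winners (2 units): Onyx, Rook.
First losing bid is Stratus's €111, which sets the uniform price.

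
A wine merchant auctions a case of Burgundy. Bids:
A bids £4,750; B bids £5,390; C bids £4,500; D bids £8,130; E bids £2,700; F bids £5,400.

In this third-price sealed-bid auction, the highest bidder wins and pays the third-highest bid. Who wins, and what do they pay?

Rule: the highest bidder wins and pays the third-highest bid.
Bids in order: 8,130 (D) > 5,400 (F) > 5,390 (B) > 4,750 (A) > 4,500 (C) > 2,700 (E)
D is highest; pays the third-highest bid, £5,390.

D pays £5,390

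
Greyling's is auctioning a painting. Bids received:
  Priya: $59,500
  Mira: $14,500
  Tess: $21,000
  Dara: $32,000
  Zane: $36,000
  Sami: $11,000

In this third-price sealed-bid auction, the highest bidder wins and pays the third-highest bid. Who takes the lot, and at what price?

Priya pays $32,000

Rule: the highest bidder wins and pays the third-highest bid.
Bids ranked: 59,500 (Priya) > 36,000 (Zane) > 32,000 (Dara) > 21,000 (Tess) > 14,500 (Mira) > 11,000 (Sami)
Priya is highest; pays the third-highest bid, $32,000.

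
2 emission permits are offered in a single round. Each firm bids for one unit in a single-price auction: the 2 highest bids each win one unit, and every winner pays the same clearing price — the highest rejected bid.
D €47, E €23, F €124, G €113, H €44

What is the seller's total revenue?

Sorting: 124 (F), 113 (G), 47 (D), 44 (H), …
Winners (2 units): F, G.
Highest unsuccessful bid: €47 → clearing price.
Total revenue = 2 × €47 = €94.

Total revenue: €94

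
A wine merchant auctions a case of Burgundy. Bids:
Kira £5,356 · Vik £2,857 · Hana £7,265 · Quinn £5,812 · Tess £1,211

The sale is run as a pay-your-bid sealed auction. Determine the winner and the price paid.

Sorting bids: 7,265 (Hana) > 5,812 (Quinn) > 5,356 (Kira) > 2,857 (Vik) > 1,211 (Tess)
Hana is highest → pays own bid, £7,265.

Hana pays £7,265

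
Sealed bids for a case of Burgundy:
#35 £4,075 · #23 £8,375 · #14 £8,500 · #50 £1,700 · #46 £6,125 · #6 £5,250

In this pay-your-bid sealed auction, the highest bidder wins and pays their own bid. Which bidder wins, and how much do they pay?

Rule: the highest bidder wins and pays their own bid.
Bids in order: 8,500 (#14) > 8,375 (#23) > 6,125 (#46) > 5,250 (#6) > 4,075 (#35) > 1,700 (#50)
#14 has the highest bid and pays exactly that: £8,500.

#14 pays £8,500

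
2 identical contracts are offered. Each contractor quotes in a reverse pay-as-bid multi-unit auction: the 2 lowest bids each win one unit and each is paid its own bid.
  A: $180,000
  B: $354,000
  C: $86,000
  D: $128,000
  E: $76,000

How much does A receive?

A is paid $0

Bids ranked low→high: 76,000 (E), 86,000 (C), 128,000 (D), 180,000 (A), …
The 2 lowest are E, C.
A does not win → $0.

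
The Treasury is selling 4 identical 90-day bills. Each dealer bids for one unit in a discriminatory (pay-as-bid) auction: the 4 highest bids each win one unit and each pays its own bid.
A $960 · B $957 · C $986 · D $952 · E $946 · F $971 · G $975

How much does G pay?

Bids ranked high→low: 986 (C), 975 (G), 971 (F), 960 (A), 957 (B), 952 (D), …
The 4 highest are C, G, F, A.
G wins → own bid $975.

G pays $975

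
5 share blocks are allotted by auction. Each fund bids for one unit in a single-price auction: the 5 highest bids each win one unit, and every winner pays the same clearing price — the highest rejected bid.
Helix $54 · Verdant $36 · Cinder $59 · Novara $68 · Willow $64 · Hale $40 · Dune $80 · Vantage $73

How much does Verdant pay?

Sorting: 80 (Dune), 73 (Vantage), 68 (Novara), 64 (Willow), 59 (Cinder), 54 (Helix), 40 (Hale), …
Top 5: Dune, Vantage, Novara, Willow, Cinder.
First losing bid is Helix's $54, which sets the uniform price.
Verdant does not win → pays $0.

Verdant pays $0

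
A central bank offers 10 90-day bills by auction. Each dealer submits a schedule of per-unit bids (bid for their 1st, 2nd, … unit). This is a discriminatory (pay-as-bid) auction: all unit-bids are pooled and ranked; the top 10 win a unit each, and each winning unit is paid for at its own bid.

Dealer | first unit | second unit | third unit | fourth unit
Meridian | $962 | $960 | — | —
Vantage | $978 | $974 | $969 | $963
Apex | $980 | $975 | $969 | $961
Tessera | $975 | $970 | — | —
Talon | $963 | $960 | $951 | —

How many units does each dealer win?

Merging the schedules and taking the best 10: 980 (Apex-1), 978 (Vantage-1), 975 (Apex-2), 975 (Tessera-1), 974 (Vantage-2), 970 (Tessera-2), 969 (Vantage-3), 969 (Apex-3), 963 (Vantage-4), 963 (Talon-1)
Next rejected bid: $962 (not a price — pay-as-bid).
Allocation: Apex 3, Talon 1, Tessera 2, Vantage 4.

Apex 3, Talon 1, Tessera 2, Vantage 4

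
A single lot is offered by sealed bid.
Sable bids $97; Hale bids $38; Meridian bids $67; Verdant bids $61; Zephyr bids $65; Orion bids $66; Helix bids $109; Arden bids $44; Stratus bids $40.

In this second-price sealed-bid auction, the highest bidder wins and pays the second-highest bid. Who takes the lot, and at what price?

Bids ranked: 109 (Helix) > 97 (Sable) > 67 (Meridian) > 66 (Orion) > 65 (Zephyr) > 61 (Verdant) > …
Second-price: Helix pays Sable's bid of $97.

Helix pays $97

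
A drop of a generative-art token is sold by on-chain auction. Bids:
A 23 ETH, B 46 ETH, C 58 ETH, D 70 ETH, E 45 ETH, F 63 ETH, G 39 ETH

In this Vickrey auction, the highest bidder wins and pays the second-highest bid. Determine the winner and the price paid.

Bids ranked: 70 (D) > 63 (F) > 58 (C) > 46 (B) > 45 (E) > 39 (G) > …
D wins with the highest bid; price is set by the runner-up at 63 ETH.

D pays 63 ETH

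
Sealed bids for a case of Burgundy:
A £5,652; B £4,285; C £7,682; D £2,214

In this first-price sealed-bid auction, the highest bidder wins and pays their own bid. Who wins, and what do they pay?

Bids in order: 7,682 (C) > 5,652 (A) > 4,285 (B) > 2,214 (D)
First-price: C pays what they bid, £7,682.

C pays £7,682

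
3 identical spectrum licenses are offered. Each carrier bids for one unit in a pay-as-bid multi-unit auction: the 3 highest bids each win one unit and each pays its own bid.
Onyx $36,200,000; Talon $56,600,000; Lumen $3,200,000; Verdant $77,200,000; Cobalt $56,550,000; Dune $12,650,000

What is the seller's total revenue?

Total revenue: $190,350,000

Bids ranked high→low: 77,200,000 (Verdant), 56,600,000 (Talon), 56,550,000 (Cobalt), 36,200,000 (Onyx), 12,650,000 (Dune), …
The 3 highest are Verdant, Talon, Cobalt.
Total revenue = 77,200,000 + 56,600,000 + 56,550,000 = $190,350,000.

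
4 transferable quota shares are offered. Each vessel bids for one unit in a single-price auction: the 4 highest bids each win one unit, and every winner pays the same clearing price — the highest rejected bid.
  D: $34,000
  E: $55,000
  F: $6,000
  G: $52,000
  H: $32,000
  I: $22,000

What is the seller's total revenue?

Bids ranked high→low: 55,000 (E), 52,000 (G), 34,000 (D), 32,000 (H), 22,000 (I), 6,000 (F)
Top 4: E, G, D, H.
First losing bid is I's $22,000, which sets the uniform price.
Total revenue = 4 × $22,000 = $88,000.

Total revenue: $88,000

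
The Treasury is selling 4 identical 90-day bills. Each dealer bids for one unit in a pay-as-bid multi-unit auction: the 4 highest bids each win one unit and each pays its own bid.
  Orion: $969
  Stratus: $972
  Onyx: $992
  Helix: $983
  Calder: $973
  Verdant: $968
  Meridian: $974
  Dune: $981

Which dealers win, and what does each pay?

Onyx $992, Helix $983, Dune $981, Meridian $974

Bids ranked high→low: 992 (Onyx), 983 (Helix), 981 (Dune), 974 (Meridian), 973 (Calder), 972 (Stratus), …
The 4 highest are Onyx, Helix, Dune, Meridian.
Each winner pays its own bid: Onyx $992, Helix $983, Dune $981, Meridian $974.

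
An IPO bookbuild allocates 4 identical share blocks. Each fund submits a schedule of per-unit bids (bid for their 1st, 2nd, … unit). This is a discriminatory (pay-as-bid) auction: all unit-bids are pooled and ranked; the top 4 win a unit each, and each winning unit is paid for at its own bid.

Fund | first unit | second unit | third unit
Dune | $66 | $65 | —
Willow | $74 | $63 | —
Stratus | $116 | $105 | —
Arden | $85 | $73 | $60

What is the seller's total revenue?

Merging the schedules and taking the best 4: 116 (Stratus-1), 105 (Stratus-2), 85 (Arden-1), 74 (Willow-1)
Next rejected bid: $73 (not a price — pay-as-bid).
Each winning unit pays its own bid.
Revenue = 116 + 105 + 85 + 74 = $380.

Total revenue: $380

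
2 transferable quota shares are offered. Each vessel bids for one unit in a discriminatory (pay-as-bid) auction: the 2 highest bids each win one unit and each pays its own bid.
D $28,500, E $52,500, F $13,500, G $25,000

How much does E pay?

E pays $52,500

Bids ranked high→low: 52,500 (E), 28,500 (D), 25,000 (G), 13,500 (F)
Top 2: E, D.
E wins → own bid $52,500.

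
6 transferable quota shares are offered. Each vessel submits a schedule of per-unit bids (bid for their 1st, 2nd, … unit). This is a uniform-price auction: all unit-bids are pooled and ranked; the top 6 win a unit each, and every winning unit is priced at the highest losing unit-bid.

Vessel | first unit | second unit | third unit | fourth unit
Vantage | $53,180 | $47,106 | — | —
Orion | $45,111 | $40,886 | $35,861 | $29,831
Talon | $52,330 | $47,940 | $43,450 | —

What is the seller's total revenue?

Total revenue: $245,316

All unit-bids, highest first — top 6: 53,180 (Vantage-1), 52,330 (Talon-1), 47,940 (Talon-2), 47,106 (Vantage-2), 45,111 (Orion-1), 43,450 (Talon-3)
Highest rejected unit-bid = $40,886.
Allocation: Orion 1, Talon 3, Vantage 2. Every unit priced at $40,886.
Revenue = 6 × 40,886 = $245,316.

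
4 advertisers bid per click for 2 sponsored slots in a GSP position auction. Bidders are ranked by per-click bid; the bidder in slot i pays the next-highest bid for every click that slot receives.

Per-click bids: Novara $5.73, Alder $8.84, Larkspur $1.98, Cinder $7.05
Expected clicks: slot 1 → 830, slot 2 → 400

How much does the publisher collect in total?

Total revenue: $8143.50

Ranked by bid: $8.84 (Alder) > $7.05 (Cinder) > $5.73 (Novara) > …
Slot 1: Alder pays $7.05 × 830 = $5851.50
Slot 2: Cinder pays $5.73 × 400 = $2292.00
Total = $8143.50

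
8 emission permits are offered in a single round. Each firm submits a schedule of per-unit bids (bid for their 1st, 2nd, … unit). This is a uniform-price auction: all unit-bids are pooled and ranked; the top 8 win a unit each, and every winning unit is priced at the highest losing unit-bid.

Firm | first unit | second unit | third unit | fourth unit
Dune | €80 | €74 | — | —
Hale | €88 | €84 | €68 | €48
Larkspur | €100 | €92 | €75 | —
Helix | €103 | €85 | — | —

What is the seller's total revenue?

Pooled unit-bids ranked (top 8): 103 (Helix-1), 100 (Larkspur-1), 92 (Larkspur-2), 88 (Hale-1), 85 (Helix-2), 84 (Hale-2), 80 (Dune-1), 75 (Larkspur-3)
First bid not allocated: €74.
Allocation: Dune 1, Hale 2, Helix 2, Larkspur 3. Every unit priced at €74.
Revenue = 8 × 74 = €592.

Total revenue: €592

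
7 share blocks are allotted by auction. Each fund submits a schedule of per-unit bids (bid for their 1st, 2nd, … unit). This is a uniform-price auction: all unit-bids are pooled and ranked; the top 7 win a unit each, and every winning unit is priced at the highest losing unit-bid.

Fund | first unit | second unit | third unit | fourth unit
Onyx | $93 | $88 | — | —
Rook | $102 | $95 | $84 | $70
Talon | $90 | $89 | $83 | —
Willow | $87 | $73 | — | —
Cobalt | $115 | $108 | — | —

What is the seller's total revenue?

Total revenue: $616

Pooled unit-bids ranked (top 7): 115 (Cobalt-1), 108 (Cobalt-2), 102 (Rook-1), 95 (Rook-2), 93 (Onyx-1), 90 (Talon-1), 89 (Talon-2)
First bid not allocated: $88.
Allocation: Cobalt 2, Onyx 1, Rook 2, Talon 2. Every unit priced at $88.
Revenue = 7 × 88 = $616.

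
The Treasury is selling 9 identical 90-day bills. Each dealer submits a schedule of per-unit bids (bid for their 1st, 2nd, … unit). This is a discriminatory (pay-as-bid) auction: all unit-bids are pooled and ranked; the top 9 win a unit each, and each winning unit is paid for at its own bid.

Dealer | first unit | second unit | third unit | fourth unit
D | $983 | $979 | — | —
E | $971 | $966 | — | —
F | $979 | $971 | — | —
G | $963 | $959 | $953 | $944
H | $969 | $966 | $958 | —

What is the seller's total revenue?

Pooled unit-bids ranked (top 9): 983 (D-1), 979 (D-2), 979 (F-1), 971 (E-1), 971 (F-2), 969 (H-1), 966 (E-2), 966 (H-2), 963 (G-1)
Next rejected bid: $959 (not a price — pay-as-bid).
Each winning unit pays its own bid.
Revenue = 983 + 979 + 979 + 971 + 971 + 969 + 966 + 966 + 963 = $8,747.

Total revenue: $8,747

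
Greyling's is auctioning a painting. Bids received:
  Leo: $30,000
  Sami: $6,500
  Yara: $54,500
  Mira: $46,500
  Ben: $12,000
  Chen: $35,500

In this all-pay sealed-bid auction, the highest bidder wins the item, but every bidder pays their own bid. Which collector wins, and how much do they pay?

Yara pays $54,500

All-pay sealed-bid auction: the highest bidder wins the item, but every bidder pays their own bid.
Bids ranked: 54,500 (Yara) > 46,500 (Mira) > 35,500 (Chen) > 30,000 (Leo) > 12,000 (Ben) > 6,500 (Sami)
Yara wins with the top bid; all bids are sunk regardless.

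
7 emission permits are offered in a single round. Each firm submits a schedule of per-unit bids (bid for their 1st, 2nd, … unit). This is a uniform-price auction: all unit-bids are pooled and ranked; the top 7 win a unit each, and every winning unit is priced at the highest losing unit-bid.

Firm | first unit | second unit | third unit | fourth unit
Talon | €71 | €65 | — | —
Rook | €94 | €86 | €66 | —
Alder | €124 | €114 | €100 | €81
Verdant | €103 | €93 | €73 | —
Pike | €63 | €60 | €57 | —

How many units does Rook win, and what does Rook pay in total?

All unit-bids, highest first — top 7: 124 (Alder-1), 114 (Alder-2), 103 (Verdant-1), 100 (Alder-3), 94 (Rook-1), 93 (Verdant-2), 86 (Rook-2)
Highest rejected unit-bid = €81.
Rook wins 2 unit(s) at €81 each.

Rook: 2 units, pays €162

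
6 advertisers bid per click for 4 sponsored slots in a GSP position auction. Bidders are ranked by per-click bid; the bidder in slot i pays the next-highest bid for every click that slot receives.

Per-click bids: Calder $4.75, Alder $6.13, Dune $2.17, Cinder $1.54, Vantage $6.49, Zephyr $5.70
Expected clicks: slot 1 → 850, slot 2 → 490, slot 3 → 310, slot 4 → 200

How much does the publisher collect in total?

Ranked by bid: $6.49 (Vantage) > $6.13 (Alder) > $5.70 (Zephyr) > $4.75 (Calder) > $2.17 (Dune) > …
Slot 1: Vantage pays $6.13 × 850 = $5210.50
Slot 2: Alder pays $5.70 × 490 = $2793.00
Slot 3: Zephyr pays $4.75 × 310 = $1472.50
Slot 4: Calder pays $2.17 × 200 = $434.00
Total = $9910.00

Total revenue: $9910.00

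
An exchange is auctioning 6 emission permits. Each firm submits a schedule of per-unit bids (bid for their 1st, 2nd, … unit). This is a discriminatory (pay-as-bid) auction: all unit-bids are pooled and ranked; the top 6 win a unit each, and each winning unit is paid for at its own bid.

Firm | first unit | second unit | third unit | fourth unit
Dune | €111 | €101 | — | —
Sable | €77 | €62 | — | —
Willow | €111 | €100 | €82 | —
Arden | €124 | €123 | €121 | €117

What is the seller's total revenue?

Total revenue: €707

Merging the schedules and taking the best 6: 124 (Arden-1), 123 (Arden-2), 121 (Arden-3), 117 (Arden-4), 111 (Dune-1), 111 (Willow-1)
Next rejected bid: €101 (not a price — pay-as-bid).
Each winning unit pays its own bid.
Revenue = 124 + 123 + 121 + 117 + 111 + 111 = €707.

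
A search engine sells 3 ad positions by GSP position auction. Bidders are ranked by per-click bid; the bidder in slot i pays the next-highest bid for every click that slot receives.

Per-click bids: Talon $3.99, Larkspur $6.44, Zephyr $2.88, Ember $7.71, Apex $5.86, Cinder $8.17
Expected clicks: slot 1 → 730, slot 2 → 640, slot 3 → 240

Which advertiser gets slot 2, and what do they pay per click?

Per-click bids in order: $8.17 (Cinder) > $7.71 (Ember) > $6.44 (Larkspur) > $5.86 (Apex) > …
Slot 2 goes to the second-ranked bidder, Ember, who pays the next bid down: $6.44/click.

Ember; $6.44 per click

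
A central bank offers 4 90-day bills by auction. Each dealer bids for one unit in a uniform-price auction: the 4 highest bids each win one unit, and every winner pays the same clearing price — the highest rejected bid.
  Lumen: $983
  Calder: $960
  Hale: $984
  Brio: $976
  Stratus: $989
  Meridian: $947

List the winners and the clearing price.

Sorting: 989 (Stratus), 984 (Hale), 983 (Lumen), 976 (Brio), 960 (Calder), 947 (Meridian)
Winners (4 units): Stratus, Hale, Lumen, Brio.
Clearing price = highest rejected bid = $960.

Stratus, Hale, Lumen, Brio; each pays $960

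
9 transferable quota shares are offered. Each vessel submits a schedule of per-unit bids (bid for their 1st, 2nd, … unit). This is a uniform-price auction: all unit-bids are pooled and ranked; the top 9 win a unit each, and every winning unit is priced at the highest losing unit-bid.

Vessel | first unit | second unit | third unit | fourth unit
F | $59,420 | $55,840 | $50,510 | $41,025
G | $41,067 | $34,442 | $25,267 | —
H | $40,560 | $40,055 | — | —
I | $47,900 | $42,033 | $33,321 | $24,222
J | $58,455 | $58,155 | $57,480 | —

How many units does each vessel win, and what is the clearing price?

F 3, G 1, I 2, J 3; clearing price $41,025

Merging the schedules and taking the best 9: 59,420 (F-1), 58,455 (J-1), 58,155 (J-2), 57,480 (J-3), 55,840 (F-2), 50,510 (F-3), 47,900 (I-1), 42,033 (I-2), 41,067 (G-1)
The (k+1)-th unit-bid is $41,025.
Allocation: F 3, G 1, I 2, J 3.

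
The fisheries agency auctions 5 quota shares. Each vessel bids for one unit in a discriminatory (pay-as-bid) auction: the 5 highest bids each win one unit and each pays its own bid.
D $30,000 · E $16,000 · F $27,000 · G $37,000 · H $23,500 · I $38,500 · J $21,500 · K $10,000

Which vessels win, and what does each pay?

Ordering the bids: 38,500 (I), 37,000 (G), 30,000 (D), 27,000 (F), 23,500 (H), 21,500 (J), 16,000 (E), …
The 5 highest are I, G, D, F, H.
Each winner pays its own bid: I $38,500, G $37,000, D $30,000, F $27,000, H $23,500.

I $38,500, G $37,000, D $30,000, F $27,000, H $23,500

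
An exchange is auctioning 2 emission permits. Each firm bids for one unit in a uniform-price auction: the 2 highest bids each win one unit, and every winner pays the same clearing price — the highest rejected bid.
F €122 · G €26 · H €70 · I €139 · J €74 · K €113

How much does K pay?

K pays €0

Ordering the bids: 139 (I), 122 (F), 113 (K), 74 (J), …
Top 2: I, F.
Highest unsuccessful bid: €113 → clearing price.
K does not win → pays €0.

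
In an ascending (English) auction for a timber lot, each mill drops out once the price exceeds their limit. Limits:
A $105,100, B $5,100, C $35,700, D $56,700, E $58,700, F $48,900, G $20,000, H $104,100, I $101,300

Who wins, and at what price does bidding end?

A wins at $104,100

Rule: the price rises until one bidder remains; the winner pays the price at which the last rival dropped out.
Sorting limits: 105,100 (A) > 104,100 (H) > 101,300 (I) > 58,700 (E) > 56,700 (D) > 48,900 (F) > …
H is the last rival to drop out, at $104,100; A remains and wins at that price.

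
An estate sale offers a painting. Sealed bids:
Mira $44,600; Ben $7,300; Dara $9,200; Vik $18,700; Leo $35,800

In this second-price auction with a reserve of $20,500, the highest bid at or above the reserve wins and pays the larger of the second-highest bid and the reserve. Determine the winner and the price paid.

Bids in order: 44,600 (Mira) > 35,800 (Leo) > 18,700 (Vik) > 9,200 (Dara) > 7,300 (Ben)
Mira has the top bid at or above the reserve ($44,600).
max(second-highest $35,800, reserve $20,500) = $35,800; the reserve does not bind.

Mira pays $35,800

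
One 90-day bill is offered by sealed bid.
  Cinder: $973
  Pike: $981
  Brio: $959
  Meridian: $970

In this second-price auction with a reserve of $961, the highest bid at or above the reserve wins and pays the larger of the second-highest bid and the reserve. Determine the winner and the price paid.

Pike pays $973

Rule: the highest bid at or above the reserve wins and pays the larger of the second-highest bid and the reserve.
Sorting bids: 981 (Pike) > 973 (Cinder) > 970 (Meridian) > 959 (Brio)
Pike has the top bid at or above the reserve ($981).
max(second-highest $973, reserve $961) = $973; the reserve does not bind.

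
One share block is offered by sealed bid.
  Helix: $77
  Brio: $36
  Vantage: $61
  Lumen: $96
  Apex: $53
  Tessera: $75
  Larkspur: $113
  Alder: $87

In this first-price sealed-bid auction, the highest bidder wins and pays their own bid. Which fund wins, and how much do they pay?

Larkspur pays $113

Sorting bids: 113 (Larkspur) > 96 (Lumen) > 87 (Alder) > 77 (Helix) > 75 (Tessera) > 61 (Vantage) > …
Larkspur is highest → pays own bid, $113.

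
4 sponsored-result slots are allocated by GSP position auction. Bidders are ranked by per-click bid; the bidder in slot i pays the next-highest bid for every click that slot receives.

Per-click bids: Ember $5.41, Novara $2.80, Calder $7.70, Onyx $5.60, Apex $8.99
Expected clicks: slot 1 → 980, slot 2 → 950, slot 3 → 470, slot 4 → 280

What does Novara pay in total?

Novara pays $0.00

Ranked by bid: $8.99 (Apex) > $7.70 (Calder) > $5.60 (Onyx) > $5.41 (Ember) > $2.80 (Novara)
Novara ranks below slot 4 → no slot, pays nothing.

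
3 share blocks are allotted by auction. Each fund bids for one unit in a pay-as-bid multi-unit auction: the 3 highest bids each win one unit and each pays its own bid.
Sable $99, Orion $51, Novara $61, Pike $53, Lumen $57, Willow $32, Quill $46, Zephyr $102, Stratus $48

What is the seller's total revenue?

Total revenue: $262

Bids ranked high→low: 102 (Zephyr), 99 (Sable), 61 (Novara), 57 (Lumen), 53 (Pike), …
Winners (3 units): Zephyr, Sable, Novara.
Total revenue = 102 + 99 + 61 = $262.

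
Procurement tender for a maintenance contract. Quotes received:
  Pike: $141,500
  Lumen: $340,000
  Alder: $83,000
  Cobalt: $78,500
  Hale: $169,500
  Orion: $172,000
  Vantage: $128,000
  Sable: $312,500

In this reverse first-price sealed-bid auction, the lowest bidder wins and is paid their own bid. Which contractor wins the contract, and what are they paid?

Sorting bids: 78,500 (Cobalt) < 83,000 (Alder) < 128,000 (Vantage) < 141,500 (Pike) < 169,500 (Hale) < 172,000 (Orion) < …
Cobalt is lowest → is paid own bid, $78,500.

Cobalt is paid $78,500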